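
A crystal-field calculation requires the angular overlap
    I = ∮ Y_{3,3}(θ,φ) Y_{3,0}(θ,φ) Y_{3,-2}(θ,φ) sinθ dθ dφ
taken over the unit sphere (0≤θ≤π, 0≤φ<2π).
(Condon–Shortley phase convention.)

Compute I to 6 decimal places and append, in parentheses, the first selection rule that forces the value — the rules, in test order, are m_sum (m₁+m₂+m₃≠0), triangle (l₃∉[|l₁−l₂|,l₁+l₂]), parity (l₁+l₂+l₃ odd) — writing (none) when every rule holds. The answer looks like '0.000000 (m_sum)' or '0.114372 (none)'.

Σmᵢ = 1 ≠ 0, so the φ-integral vanishes; I = 0

0.000000 (m_sum)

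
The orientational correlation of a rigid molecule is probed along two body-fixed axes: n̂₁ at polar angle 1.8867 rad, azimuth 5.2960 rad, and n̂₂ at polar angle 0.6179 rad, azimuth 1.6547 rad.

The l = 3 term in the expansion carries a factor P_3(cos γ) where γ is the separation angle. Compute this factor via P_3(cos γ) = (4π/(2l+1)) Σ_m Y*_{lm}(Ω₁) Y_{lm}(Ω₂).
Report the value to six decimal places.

Summing Y*_{l m}(θ₁,φ₁)·Y_{l m}(θ₂,φ₂) over m ∈ [−3, 3]; prefactor 4π/(2·3+1) = 1.795196:
  [-3]  conj(Y_{3,-3})(Ω₁) = -0.352509-0.064159i ; Y_{3,-3}(Ω₂) = +0.020204+0.078565i ; Δ = -0.002081-0.028991i
  [-2]  conj(Y_{3,-2})(Ω₁) = +0.112652+0.263815i ; Y_{3,-2}(Ω₂) = -0.275648+0.046695i ; Δ = -0.043371-0.067460i
  [-1]  conj(Y_{3,-1})(Ω₁) = -0.087582+0.132632i ; Y_{3,-1}(Ω₂) = -0.036432-0.433194i ; Δ = +0.060646+0.033108i
  [+0]  conj(Y_{3,0})(Ω₁) = +0.291860-0.000000i ; Y_{3,0}(Ω₂) = +0.097918+0.000000i ; Δ = +0.028578+0.000000i
  [+1]  conj(Y_{3,1})(Ω₁) = +0.087582+0.132632i ; Y_{3,1}(Ω₂) = +0.036432-0.433194i ; Δ = +0.060646-0.033108i
  [+2]  conj(Y_{3,2})(Ω₁) = +0.112652-0.263815i ; Y_{3,2}(Ω₂) = -0.275648-0.046695i ; Δ = -0.043371+0.067460i
  [+3]  conj(Y_{3,3})(Ω₁) = +0.352509-0.064159i ; Y_{3,3}(Ω₂) = -0.020204+0.078565i ; Δ = -0.002081+0.028991i
Total Σ_m = +0.058966+0.000000i. Multiply by 1.795196: +0.105855+0.000000i. P_3(cos γ) = 0.105855

0.105855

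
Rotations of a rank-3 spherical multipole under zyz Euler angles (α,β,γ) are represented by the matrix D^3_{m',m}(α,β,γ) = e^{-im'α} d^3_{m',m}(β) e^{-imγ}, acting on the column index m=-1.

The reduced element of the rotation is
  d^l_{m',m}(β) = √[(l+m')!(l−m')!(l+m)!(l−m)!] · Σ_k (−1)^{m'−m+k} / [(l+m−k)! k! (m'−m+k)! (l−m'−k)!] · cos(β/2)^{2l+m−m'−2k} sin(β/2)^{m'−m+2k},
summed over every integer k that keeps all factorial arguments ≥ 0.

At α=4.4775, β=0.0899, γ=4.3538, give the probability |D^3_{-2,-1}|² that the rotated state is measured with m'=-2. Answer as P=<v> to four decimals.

P=0.0198

Split into d^3_{-2,-1}(β=0.0899) × two z-phases.
c=cos(0.089900/2)=0.998990, s=sin(0.089900/2)=0.044935; N=√[1·120·2·24]=75.894664
The bounds max(0,m−m')=1 and min(l+m,l−m')=2 give 2 terms
  k=1: (−1)^0·75.8947/(24)·0.9990^5·0.0449^1 = +0.141380
  k=2: (−1)^1·75.8947/(12)·0.9990^3·0.0449^3 = -0.000572
d^3_{-2,-1}(0.0899) = +0.141380 -0.000572 = +0.140808
|D^3_{-2,-1}|² = |d^3_{-2,-1}(β)|² = (+0.140808)² = 0.019827 (the z-rotation phases have unit modulus)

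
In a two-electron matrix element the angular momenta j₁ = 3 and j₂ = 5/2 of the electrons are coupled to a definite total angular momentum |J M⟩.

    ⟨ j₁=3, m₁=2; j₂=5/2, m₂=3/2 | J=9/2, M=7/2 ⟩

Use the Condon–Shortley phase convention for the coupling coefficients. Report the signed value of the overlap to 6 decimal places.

+√(1/99) ≈ +0.100504

√[10·1!5!4!/11! · 5!1!4!1!8!1!] = √(921600/11)
  +(−1)^0/∏(0,1,1,4,4,0)! = 1/576  (running 1/576)
  +(−1)^1/∏(1,0,0,3,5,1)! = -1/720  (running 1/2880)
⟨..|..⟩ = √(921600/11)·(1/2880) = +0.100504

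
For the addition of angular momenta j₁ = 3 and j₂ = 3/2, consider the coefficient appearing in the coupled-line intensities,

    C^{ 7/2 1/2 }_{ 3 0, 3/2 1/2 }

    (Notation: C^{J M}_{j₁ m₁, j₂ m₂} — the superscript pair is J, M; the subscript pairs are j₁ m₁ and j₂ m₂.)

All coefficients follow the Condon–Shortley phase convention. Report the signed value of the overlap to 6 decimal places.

−√(2/21) ≈ -0.308607

triangle: 1!×5!×2!/9! = 240/362880
(j±m)!: 3!×3!×2!×1!×4!×3! = 10368
prefactor² = (2J+1)×Δ×N² = 384/7
  k=0: +1/(0!×1!×3!×2!×2!×0!) = 1/24
  k=1: −1/(1!×0!×2!×1!×3!×1!) = -1/12
Σ = -1/24  ⇒  CG² = 384/7×(-1/24)² = 2/21
CG = −√(2/21) = -0.308607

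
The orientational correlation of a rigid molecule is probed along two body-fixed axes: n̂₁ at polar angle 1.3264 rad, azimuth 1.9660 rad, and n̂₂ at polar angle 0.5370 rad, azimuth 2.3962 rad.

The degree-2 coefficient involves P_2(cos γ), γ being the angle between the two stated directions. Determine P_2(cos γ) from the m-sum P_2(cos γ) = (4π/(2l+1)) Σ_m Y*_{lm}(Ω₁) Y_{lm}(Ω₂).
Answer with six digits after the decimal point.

0.151509

Expand P_2 via completeness: Σ_{m} conj(Y_{2,m}) at Ω₁ times Y_{2,m} at Ω₂ —
  [-2]  conj(Y_{2,-2})(Ω₁) = -0.25585 - 0.25843j ; Y_{2,-2}(Ω₂) = 0.00808 + 0.10076j ; Δ = 0.02397 - 0.02787j
  [-1]  conj(Y_{2,-1})(Ω₁) = -0.06983 + 0.16740j ; Y_{2,-1}(Ω₂) = -0.24953 - 0.23032j ; Δ = 0.05598 - 0.02569j
  [+0]  conj(Y_{2,0})(Ω₁) = -0.25999 + 0.00000j ; Y_{2,0}(Ω₂) = 0.38317 + 0.00000j ; Δ = -0.09962 + 0.00000j
  [+1]  conj(Y_{2,1})(Ω₁) = 0.06983 + 0.16740j ; Y_{2,1}(Ω₂) = 0.24953 - 0.23032j ; Δ = 0.05598 + 0.02569j
  [+2]  conj(Y_{2,2})(Ω₁) = -0.25585 + 0.25843j ; Y_{2,2}(Ω₂) = 0.00808 - 0.10076j ; Δ = 0.02397 + 0.02787j
Total Σ_m = 0.06028 + 0.00000j. Multiply by 2.513274: 0.15151 + 0.00000j. P_2(cos γ) = 0.151509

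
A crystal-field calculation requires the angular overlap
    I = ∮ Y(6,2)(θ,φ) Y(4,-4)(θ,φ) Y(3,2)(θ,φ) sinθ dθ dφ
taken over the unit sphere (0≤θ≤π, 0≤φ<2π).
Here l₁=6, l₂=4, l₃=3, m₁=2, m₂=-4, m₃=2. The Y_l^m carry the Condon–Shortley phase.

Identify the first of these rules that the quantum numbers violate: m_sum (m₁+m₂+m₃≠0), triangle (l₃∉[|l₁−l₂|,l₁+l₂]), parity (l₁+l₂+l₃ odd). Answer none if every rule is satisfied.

azimuthal sum: 2 − 4 + 2 = 0  ✓
2 ≤ 3 ≤ 10 (triangle on l)  ✓
L = 6 + 4 + 3 = 13 (odd)  ✗

parity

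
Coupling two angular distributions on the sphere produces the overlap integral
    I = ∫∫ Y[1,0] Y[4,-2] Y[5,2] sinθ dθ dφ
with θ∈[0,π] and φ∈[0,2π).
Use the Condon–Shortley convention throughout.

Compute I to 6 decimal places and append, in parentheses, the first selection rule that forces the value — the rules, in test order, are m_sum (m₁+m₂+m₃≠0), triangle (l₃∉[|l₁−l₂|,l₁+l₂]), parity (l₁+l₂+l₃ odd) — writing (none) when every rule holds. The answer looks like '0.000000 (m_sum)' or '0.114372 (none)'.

Checks pass: Σm=0; 10 even; l₃=5∈[3,5].
(2·1+1)(2·4+1)(2·5+1) = 297
Δ: 0! 2! 8! / 11! → 1/495
sum: t=0:+1/576 = 1/576
3j²(1 4 5; 0 0 0) = Δ·Π!·Σ² = 5/99  (sign -1)
sum: t=0:+1/1440 = 1/1440
3j²(1 4 5; 0 -2 2) = Δ·Π!·Σ² = 7/165  (sign -1)
combine: 4πI² = 297·5/99·7/165 = 7/11
take √, sign +1: I = 0.22503380
No selection rule forces the value: the integral is nonzero (none).

0.225034 (none)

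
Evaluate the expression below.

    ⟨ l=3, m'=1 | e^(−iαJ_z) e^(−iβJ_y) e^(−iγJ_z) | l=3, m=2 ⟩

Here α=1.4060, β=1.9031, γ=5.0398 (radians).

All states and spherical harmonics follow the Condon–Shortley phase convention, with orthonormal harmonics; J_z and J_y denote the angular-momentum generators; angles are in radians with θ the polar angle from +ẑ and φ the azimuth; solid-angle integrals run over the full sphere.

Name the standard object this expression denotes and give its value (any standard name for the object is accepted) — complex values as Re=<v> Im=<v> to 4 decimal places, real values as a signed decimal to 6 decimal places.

Wigner D-matrix element, Re=-0.2345 Im=-0.4395

This is a Wigner D-matrix element — the rotation-matrix element ⟨l m'| R(α,β,γ) |l m⟩ in the angular-momentum basis.
First d^3_{1,2}(β=1.9031), then the phase factors e^{-i(1)α} and e^{-i(2)γ}:
c=cos(1.903100/2)=0.580422, s=sin(1.903100/2)=0.814316; N=√[24·2·120·1]=75.894664
The bounds max(0,m−m')=1 and min(l+m,l−m')=2 give 2 terms
  k=1: (−1)^0·75.8947/(24)·0.5804^5·0.8143^1 = +0.169633
  k=2: (−1)^1·75.8947/(12)·0.5804^3·0.8143^3 = -0.667790
d^3_{1,2}(1.9031) = +0.169633 -0.667790 = -0.498157
Attach z-rotation phases: D = e^{-i(1)(1.4060)}·(-0.498157)·e^{-i(2)(5.0398)} = -0.234457-0.439534i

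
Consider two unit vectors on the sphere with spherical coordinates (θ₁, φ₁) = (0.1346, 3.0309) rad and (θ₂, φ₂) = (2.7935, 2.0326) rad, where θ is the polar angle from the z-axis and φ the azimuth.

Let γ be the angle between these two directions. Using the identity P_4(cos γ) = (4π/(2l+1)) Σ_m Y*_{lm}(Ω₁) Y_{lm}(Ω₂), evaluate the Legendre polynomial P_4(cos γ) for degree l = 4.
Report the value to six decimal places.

0.249136

Term-by-term m-sum for l=4 (normalisation 4π/9 = 1.396263):
  term(m=-4) = (-0.000001, -0.000001)   from Y*(Ω₁)=(0.000130, -0.000061), Y(Ω₂)=(-0.001635, -0.005764)
  term(m=-3) = (0.000138, -0.000020)   from Y*(Ω₁)=(-0.002834, 0.000977), Y(Ω₂)=(-0.045898, -0.008608)
  term(m=-2) = (-0.002950, 0.006504)   from Y*(Ω₁)=(0.034522, -0.007770), Y(Ω₂)=(-0.121696, 0.161020)
  term(m=-1) = (-0.063799, -0.098991)   from Y*(Ω₁)=(-0.242223, 0.026922), Y(Ω₂)=(0.215308, 0.432609)
  term(m=+0) = (0.311654, 0.000000)   from Y*(Ω₁)=(0.771286, -0.000000), Y(Ω₂)=(0.404070, 0.000000)
  term(m=+1) = (-0.063799, 0.098991)   from Y*(Ω₁)=(0.242223, 0.026922), Y(Ω₂)=(-0.215308, 0.432609)
  term(m=+2) = (-0.002950, -0.006504)   from Y*(Ω₁)=(0.034522, 0.007770), Y(Ω₂)=(-0.121696, -0.161020)
  term(m=+3) = (0.000138, 0.000020)   from Y*(Ω₁)=(0.002834, 0.000977), Y(Ω₂)=(0.045898, -0.008608)
  term(m=+4) = (-0.000001, 0.000001)   from Y*(Ω₁)=(0.000130, 0.000061), Y(Ω₂)=(-0.001635, 0.005764)
Total Σ_m = (0.178430, -0.000000). Multiply by 1.396263: (0.249136, -0.000000). P_4(cos γ) = 0.249136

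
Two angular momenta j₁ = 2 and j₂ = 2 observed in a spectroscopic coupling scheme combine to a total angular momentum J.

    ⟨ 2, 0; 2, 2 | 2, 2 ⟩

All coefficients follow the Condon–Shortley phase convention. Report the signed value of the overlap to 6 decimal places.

j₁+j₂−J=2  J+j₁−j₂=2  J−j₁+j₂=2  j₁+j₂+J+1=7
(j₁±m₁, j₂±m₂, J±M) = (2,2,4,0,4,0)
P² = 128/7
sum k=2..2:
  [2] +1/8 = 1/8
S = 1/8
C² = P²·S² = 2/7 ; C = +0.534522

+√(2/7) = +0.534522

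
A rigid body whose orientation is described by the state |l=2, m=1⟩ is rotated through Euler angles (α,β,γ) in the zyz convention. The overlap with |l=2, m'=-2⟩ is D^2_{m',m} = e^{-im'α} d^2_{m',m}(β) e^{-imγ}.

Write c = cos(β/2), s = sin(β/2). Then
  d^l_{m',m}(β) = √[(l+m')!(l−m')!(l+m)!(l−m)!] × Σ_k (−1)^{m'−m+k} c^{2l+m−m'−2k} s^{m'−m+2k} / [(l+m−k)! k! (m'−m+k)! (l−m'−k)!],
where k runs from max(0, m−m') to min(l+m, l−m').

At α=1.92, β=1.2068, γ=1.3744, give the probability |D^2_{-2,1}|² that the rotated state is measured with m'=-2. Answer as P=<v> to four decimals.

P=0.0905

D^2_{-2,1}(1.9200,1.2068,1.3744) = e^{-i·-2·1.9200}·d^2_{-2,1}(1.2068)·e^{-i·1·1.3744}. Compute d first:
Half-angle: c=0.823411, s=0.567445. N=√(1·24·6·1)=12.000000
Admissible k: 3..3 (factorial args all ≥0)
  k=3: (−1)^0·12.0000/(6)·0.8234^1·0.5674^3 = +0.300898
d^2_{-2,1}(1.2068) = +0.300898
|D^2_{-2,1}|² = |d^2_{-2,1}(β)|² = (+0.300898)² = 0.090539 (the z-rotation phases have unit modulus)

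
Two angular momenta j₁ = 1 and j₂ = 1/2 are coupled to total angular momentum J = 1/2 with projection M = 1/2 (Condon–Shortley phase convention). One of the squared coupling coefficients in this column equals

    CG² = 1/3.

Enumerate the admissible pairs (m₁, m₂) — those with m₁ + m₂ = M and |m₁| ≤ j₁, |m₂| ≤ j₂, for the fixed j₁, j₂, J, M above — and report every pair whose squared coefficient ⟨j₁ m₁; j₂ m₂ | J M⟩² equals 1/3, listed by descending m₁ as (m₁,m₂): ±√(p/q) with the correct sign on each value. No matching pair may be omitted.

Admissible pairs with m₁+m₂ = M = 1/2: (0,1/2), (1,-1/2)
  (m₁,m₂)=(1,-1/2): CG² = 2/3, CG = +√(2/3)
  (m₁,m₂)=(0,1/2): CG² = 1/3, CG = −√(1/3)   ← matches the target
Pairs with CG² = 1/3: (0,1/2): −√(1/3)

(0,1/2): −√(1/3)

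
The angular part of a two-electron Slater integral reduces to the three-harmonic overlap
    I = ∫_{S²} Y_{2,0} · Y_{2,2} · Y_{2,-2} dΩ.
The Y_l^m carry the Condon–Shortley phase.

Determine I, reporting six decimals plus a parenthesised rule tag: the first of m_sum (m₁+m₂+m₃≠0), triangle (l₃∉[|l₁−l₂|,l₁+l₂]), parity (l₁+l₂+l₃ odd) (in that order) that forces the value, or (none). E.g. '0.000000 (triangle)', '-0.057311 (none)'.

Checks pass: Σm=0; 6 even; l₃=2∈[0,4].
(2·2+1)(2·2+1)(2·2+1) = 125
Δ: 2! 2! 2! / 7! → 1/630
sum: t=0:+1/8 t=1:−1/1 t=2:+1/8 = -3/4
3j²(2 2 2; 0 0 0) = Δ·Π!·Σ² = 2/35  (sign -1)
sum: t=2:+1/8 = 1/8
3j²(2 2 2; 0 2 -2) = Δ·Π!·Σ² = 2/35  (sign +1)
combine: 4πI² = 125·2/35·2/35 = 20/49
take √, sign -1: I = -0.18022375
No selection rule forces the value: the integral is nonzero (none).

-0.180224 (none)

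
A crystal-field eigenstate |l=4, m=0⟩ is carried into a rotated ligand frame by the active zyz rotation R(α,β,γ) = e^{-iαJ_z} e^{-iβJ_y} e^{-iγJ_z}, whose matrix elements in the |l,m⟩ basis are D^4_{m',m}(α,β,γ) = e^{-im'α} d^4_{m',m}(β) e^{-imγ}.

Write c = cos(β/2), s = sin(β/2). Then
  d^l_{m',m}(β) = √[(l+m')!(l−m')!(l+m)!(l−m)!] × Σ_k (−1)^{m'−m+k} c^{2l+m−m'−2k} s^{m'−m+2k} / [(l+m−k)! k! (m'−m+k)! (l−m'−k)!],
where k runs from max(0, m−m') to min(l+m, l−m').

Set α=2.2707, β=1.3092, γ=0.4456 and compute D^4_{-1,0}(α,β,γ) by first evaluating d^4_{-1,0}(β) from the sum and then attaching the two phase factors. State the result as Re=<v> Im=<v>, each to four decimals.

D^4_{-1,0}(2.2707,1.3092,0.4456) = e^{-i·-1·2.2707}·d^4_{-1,0}(1.3092)·e^{-i·0·0.4456}. Compute d first:
Half-angle: c=0.793292, s=0.608842. N=√(6·120·24·24)=643.987578
The bounds max(0,m−m')=1 and min(l+m,l−m')=4 give 4 terms
  k=1: (−1)^0·643.9876/(144)·0.7933^7·0.6088^1 = +0.538331
  k=2: (−1)^1·643.9876/(24)·0.7933^5·0.6088^3 = -1.902585
  k=3: (−1)^2·643.9876/(24)·0.7933^3·0.6088^5 = +1.120696
  k=4: (−1)^3·643.9876/(144)·0.7933^1·0.6088^7 = -0.110022
d^4_{-1,0}(1.3092) = +0.538331 -1.902585 +1.120696 -0.110022 = -0.353581
D = (-0.644144+0.764904i)·(-0.353581)·(+1.000000+0.000000i) = +0.227757-0.270455i

Re=0.2278 Im=-0.2705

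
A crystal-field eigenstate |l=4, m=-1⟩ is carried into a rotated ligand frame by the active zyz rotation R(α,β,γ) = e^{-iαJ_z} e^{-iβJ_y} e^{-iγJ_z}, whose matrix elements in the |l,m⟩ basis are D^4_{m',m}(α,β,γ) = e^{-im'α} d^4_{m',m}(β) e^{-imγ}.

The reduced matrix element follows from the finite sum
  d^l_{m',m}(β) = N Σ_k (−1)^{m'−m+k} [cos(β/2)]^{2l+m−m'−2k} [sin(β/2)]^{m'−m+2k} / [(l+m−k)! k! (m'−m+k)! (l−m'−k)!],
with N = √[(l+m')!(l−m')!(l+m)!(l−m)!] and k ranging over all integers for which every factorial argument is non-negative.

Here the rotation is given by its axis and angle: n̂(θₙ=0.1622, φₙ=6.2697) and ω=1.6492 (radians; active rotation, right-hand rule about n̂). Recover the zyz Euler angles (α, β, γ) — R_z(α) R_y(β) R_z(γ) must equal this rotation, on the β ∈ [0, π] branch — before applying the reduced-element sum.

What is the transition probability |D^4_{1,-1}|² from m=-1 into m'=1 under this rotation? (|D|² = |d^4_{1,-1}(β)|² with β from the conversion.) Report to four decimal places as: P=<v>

P=0.0167

Axis–angle → zyz. n̂ = (sinθₙcosφₙ, sinθₙsinφₙ, cosθₙ) = (+0.161475, -0.002178, +0.986874), ω = 1.6492.
R = I cosω + sinω [n̂]ₓ + (1−cosω) n̂n̂ᵀ gives
  R = [-0.050207, -0.984222, +0.169666; +0.983464, -0.078318, -0.163296; +0.174008, +0.158662, +0.971878]
β = atan2(√(R₁₃²+R₂₃²), R₃₃) = 0.237715; α = atan2(R₂₃, R₁₃) mod 2π = 5.516914; γ = atan2(R₃₂, −R₃₁) mod 2π = 2.402292
D^4_{1,-1}(5.5169,0.2377,2.4023) = e^{-i·1·5.5169}·d^4_{1,-1}(0.2377)·e^{-i·-1·2.4023}. Compute d first:
Half-angle: c=0.992945, s=0.118578. N=√(120·6·6·120)=720.000000
k∈{0,1,2,3} keeps every argument non-negative
  k=0: (−1)^2·720.0000/(72)·0.9929^6·0.1186^2 = +0.134759
  k=1: (−1)^3·720.0000/(24)·0.9929^4·0.1186^4 = -0.005766
  k=2: (−1)^4·720.0000/(48)·0.9929^2·0.1186^6 = +0.000041
  k=3: (−1)^5·720.0000/(720)·0.9929^0·0.1186^8 = -0.000000
d^4_{1,-1}(0.2377) = +0.134759 -0.005766 +0.000041 -0.000000 = +0.129035
|D^4_{1,-1}|² = |d^4_{1,-1}(β)|² = (+0.129035)² = 0.016650 (the z-rotation phases have unit modulus)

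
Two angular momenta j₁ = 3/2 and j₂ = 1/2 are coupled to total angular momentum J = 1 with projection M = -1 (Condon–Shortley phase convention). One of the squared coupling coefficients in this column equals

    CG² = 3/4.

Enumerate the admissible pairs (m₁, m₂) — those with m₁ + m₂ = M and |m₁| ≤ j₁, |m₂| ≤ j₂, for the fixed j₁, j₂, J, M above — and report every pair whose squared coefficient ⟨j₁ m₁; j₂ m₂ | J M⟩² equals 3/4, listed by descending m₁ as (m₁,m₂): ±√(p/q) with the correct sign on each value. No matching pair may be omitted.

Admissible pairs with m₁+m₂ = M = -1: (-3/2,1/2), (-1/2,-1/2)
  (m₁,m₂)=(-1/2,-1/2): CG² = 1/4, CG = +√(1/4)
  (m₁,m₂)=(-3/2,1/2): CG² = 3/4, CG = −√(3/4)   ← matches the target
Pairs with CG² = 3/4: (-3/2,1/2): −√(3/4)

(-3/2,1/2): −√(3/4)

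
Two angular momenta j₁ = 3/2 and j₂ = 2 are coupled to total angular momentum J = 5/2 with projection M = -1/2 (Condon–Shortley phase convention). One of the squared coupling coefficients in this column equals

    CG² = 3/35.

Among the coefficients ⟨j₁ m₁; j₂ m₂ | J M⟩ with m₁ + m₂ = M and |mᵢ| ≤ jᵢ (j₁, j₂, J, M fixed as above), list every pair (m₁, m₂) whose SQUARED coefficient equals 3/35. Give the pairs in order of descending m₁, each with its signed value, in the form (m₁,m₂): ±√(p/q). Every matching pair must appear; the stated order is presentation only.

(-1/2,0): −√(3/35)

Admissible pairs with m₁+m₂ = M = -1/2: (-3/2,1), (-1/2,0), (1/2,-1), (3/2,-2)
  (m₁,m₂)=(3/2,-2): CG² = 6/35, CG = +√(6/35)
  (m₁,m₂)=(1/2,-1): CG² = 5/14, CG = +√(5/14)
  (m₁,m₂)=(-1/2,0): CG² = 3/35, CG = −√(3/35)   ← matches the target
  (m₁,m₂)=(-3/2,1): CG² = 27/70, CG = −√(27/70)
Pairs with CG² = 3/35: (-1/2,0): −√(3/35)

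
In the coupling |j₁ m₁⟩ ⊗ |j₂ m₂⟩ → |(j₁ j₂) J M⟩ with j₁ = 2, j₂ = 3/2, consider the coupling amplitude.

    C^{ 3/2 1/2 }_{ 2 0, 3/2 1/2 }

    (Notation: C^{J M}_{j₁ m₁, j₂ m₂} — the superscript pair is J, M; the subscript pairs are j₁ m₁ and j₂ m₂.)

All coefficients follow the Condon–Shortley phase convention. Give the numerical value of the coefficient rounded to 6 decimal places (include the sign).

√[4·2!2!1!/6! · 2!2!2!1!2!1!] = √(16/45)
  +(−1)^1/∏(1,1,1,1,1,0)! = -1  (running -1)
  +(−1)^2/∏(2,0,0,0,2,1)! = 1/4  (running -3/4)
⟨..|..⟩ = √(16/45)·(-3/4) = -0.447214

−√(1/5) ≈ -0.447214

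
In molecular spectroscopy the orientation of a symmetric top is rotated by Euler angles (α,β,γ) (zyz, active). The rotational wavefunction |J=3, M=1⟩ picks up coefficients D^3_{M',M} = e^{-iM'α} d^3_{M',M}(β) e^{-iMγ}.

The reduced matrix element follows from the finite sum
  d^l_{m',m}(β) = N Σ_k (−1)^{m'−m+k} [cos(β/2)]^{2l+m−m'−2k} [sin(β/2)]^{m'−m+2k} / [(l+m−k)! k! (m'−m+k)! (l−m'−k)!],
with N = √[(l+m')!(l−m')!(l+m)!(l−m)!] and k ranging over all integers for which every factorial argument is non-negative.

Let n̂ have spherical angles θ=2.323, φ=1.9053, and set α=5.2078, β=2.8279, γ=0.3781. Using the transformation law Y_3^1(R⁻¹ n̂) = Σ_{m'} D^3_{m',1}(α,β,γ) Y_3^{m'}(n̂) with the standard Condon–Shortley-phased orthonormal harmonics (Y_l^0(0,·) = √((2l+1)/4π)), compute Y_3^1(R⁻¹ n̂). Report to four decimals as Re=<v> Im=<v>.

Re=0.0244 Im=-0.0062

Need the full column D^3_{m',1} for m'=−3..3 at α=5.2078, β=2.8279, γ=0.3781.
cos(β/2)=0.156204, sin(β/2)=0.987725
d^3_{-3,1}: single k=4 term ⇒ +0.089944;  D = -0.080488+0.040145i
d^3_{-2,1}: k∈[3..4] ⇒ +0.023228 -0.464378 = -0.441150;  D = +0.360899+0.253704i
d^3_{-1,1}: k∈[2..4] ⇒ +0.003485 -0.185788 +0.928572 = +0.746269;  D = +0.087345-0.741140i
d^3_{0,1}: k∈[1..3] ⇒ +0.000318 -0.038168 +0.508701 = +0.470852;  D = +0.437594-0.173817i
d^3_{1,1}: k∈[0..2] ⇒ +0.000015 -0.004647 +0.139341 = +0.134709;  D = +0.103266+0.086502i
d^3_{2,1}: k∈[0..1] ⇒ -0.000290 +0.023228 = +0.022938;  D = -0.004599+0.022472i
d^3_{3,1}: single k=0 term ⇒ +0.002250;  D = -0.002153+0.000651i
Y_3^{m'}(θ=2.323,φ=1.9053) and Σ D·Y over m':
  (-0.0805+0.0401i)·(+0.1370+0.0873i)  (+0.3609+0.2537i)·(+0.2920-0.2309i)  (+0.0873-0.7411i)·(-0.1034-0.2974i)  (+0.4376-0.1738i)·(+0.1698+0.0000i)  (+0.1033+0.0865i)·(+0.1034-0.2974i)  (-0.0046+0.0225i)·(+0.2920+0.2309i)  (-0.0022+0.0007i)·(-0.1370+0.0873i)
Y_3^1(R⁻¹ n̂) = +0.024414-0.006190i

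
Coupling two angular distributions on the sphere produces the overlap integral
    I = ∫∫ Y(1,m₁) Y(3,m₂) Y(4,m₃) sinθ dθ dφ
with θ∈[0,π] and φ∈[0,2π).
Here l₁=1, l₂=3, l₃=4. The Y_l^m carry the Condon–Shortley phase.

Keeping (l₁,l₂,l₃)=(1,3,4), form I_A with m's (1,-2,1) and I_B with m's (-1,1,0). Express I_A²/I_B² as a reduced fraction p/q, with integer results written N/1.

1/2

Shared (l₁,l₂,l₃)=(1,3,4): N and (l;000)² cancel in I_A²/I_B².
A: Δ = 0!·2!·6!/9! = 1/252; Racah Σ t=0..0: t=0:+1/240 = 1/240; ⇒ 3j(1 3 4; 1 -2 1)² = 1/84, sgn -1
B: Δ = 0!·2!·6!/9! = 1/252; Racah Σ t=0..0: t=0:+1/96 = 1/96; ⇒ 3j(1 3 4; -1 1 0)² = 1/42, sgn +1
I_A²/I_B² = (1/84)/(1/42) = 1/2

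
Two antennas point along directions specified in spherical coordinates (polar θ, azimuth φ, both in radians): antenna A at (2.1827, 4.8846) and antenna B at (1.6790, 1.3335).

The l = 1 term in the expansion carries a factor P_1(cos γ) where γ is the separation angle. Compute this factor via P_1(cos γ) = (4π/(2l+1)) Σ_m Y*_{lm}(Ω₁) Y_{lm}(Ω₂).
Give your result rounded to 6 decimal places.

Addition theorem: P_1(cos γ) = (4π/3) Σ_m Y*_{lm}(Ω₁) Y_{lm}(Ω₂), m = −1…1:
  [-1]  conj(Y_{1,-1})(Ω₁) = (0.048462, -0.278623) ; Y_{1,-1}(Ω₂) = (0.080742, -0.333848) ; Δ = (-0.089105, -0.038676)
  [+0]  conj(Y_{1,0})(Ω₁) = (-0.280666, -0.000000) ; Y_{1,0}(Ω₂) = (-0.052765, 0.000000) ; Δ = (0.014809, 0.000000)
  [+1]  conj(Y_{1,1})(Ω₁) = (-0.048462, -0.278623) ; Y_{1,1}(Ω₂) = (-0.080742, -0.333848) ; Δ = (-0.089105, 0.038676)
Total Σ_m = (-0.163400, 0.000000). Multiply by 4.188790: (-0.684450, 0.000000). P_1(cos γ) = -0.684450

-0.684450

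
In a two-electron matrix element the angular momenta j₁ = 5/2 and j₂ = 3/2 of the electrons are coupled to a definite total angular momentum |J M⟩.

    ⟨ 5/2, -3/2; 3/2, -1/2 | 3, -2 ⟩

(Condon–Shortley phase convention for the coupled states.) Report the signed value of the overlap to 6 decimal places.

−√(1/12) = -0.288675

j₁+j₂−J=1  J+j₁−j₂=4  J−j₁+j₂=2  j₁+j₂+J+1=8
(j₁±m₁, j₂±m₂, J±M) = (1,4,1,2,1,5)
P² = 48
sum k=0..1:
  [0] +1/24 = 1/24
  [1] −1/12 = -1/12
S = -1/24
C² = P²·S² = 1/12 ; C = -0.288675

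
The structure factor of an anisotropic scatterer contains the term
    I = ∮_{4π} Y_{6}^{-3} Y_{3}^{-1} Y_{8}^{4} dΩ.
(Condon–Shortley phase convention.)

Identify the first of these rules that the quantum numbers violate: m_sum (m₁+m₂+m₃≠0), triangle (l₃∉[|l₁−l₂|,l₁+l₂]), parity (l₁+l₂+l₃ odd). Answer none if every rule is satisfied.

parity

azimuthal sum: -3 − 1 + 4 = 0  ✓
3 ≤ 8 ≤ 9 (triangle on l)  ✓
L = 6 + 3 + 8 = 17 (odd)  ✗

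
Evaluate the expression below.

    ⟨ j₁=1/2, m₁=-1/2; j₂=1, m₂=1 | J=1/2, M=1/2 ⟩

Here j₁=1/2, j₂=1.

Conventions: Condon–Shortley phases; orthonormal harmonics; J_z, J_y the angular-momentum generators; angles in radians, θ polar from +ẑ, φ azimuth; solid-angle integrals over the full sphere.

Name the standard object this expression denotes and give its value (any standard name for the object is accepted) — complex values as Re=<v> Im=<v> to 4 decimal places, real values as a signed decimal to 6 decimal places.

Clebsch–Gordan coefficient, −√(2/3) ≈ -0.816497

This is a Clebsch–Gordan (vector-coupling) coefficient.
triangle: 1!*0!*1!/3! = 1/6
(j±m)!: 0!*1!*2!*0!*1!*0! = 2
prefactor² = (2J+1)*Δ*N² = 2/3
  k=1: −1/(1!*0!*0!*1!*0!*0!) = -1
Σ = -1  ⇒  CG² = 2/3*(-1)² = 2/3
CG = −√(2/3) = -0.816497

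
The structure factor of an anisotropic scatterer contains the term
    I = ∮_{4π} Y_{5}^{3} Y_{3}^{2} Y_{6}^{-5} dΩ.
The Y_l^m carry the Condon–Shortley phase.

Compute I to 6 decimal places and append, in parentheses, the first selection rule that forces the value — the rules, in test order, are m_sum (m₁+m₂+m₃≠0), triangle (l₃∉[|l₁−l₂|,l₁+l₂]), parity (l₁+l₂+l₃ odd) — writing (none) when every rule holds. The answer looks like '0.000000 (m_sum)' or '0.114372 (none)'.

m-sum 0 ✓  L=14 even ✓  2≤6≤8 ✓
Π(2lᵢ+1) = 11×7×13 = 1001
triangle coeff Δ(5,3,6) = 1/675675
Σ_t [0,2]: t=0:+1/8640 t=1:−1/2304 t=2:+1/8640 = -7/34560
(3j)²=7/429 [(5 3 6; 0 0 0)], sign=-1
Σ_t [1,2]: t=1:−1/120960 t=2:+1/483840 = -1/161280
(3j)²=2/91 [(5 3 6; 3 2 -5)], sign=+1
⇒ 4πI² = 14/39
I = (-1)√(14/39/(4π)) = -0.16901560
No selection rule forces the value: the integral is nonzero (none).

-0.169016 (none)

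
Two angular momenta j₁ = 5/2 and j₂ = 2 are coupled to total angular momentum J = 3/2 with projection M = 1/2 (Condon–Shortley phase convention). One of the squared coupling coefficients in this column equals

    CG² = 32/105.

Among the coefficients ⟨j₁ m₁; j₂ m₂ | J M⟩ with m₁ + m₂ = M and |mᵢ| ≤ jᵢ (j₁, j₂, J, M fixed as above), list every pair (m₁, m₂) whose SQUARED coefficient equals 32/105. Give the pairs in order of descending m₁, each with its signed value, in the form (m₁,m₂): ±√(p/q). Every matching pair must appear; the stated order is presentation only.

Admissible pairs with m₁+m₂ = M = 1/2: (-3/2,2), (-1/2,1), (1/2,0), (3/2,-1), (5/2,-2)
  (m₁,m₂)=(5/2,-2): CG² = 8/21, CG = +√(8/21)
  (m₁,m₂)=(3/2,-1): CG² = 2/105, CG = −√(2/105)
  (m₁,m₂)=(1/2,0): CG² = 2/35, CG = −√(2/35)
  (m₁,m₂)=(-1/2,1): CG² = 5/21, CG = +√(5/21)
  (m₁,m₂)=(-3/2,2): CG² = 32/105, CG = −√(32/105)   ← matches the target
Pairs with CG² = 32/105: (-3/2,2): −√(32/105)

(-3/2,2): −√(32/105)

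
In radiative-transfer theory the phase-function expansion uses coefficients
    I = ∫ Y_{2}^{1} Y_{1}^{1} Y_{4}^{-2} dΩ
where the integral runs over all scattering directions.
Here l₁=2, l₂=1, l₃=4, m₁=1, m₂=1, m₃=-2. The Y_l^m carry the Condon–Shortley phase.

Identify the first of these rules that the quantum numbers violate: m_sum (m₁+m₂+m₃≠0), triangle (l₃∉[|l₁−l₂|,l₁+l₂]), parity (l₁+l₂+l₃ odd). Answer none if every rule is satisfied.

triangle

azimuthal sum: 1 + 1 − 2 = 0  ✓
l₃ must lie in [1,3]; have l₃=4  ✗
L = 2 + 1 + 4 = 7 (odd)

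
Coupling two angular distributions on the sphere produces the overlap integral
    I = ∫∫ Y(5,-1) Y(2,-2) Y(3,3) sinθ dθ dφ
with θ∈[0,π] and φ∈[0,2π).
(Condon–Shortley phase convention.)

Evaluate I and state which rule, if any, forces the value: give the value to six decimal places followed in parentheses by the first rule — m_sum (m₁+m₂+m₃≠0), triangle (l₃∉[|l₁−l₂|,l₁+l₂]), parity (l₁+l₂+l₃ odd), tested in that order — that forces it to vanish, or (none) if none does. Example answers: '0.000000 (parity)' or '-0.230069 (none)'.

Checks pass: Σm=0; 10 even; l₃=3∈[3,7].
(2·5+1)(2·2+1)(2·3+1) = 385
Δ: 4! 6! 0! / 11! → 1/2310
sum: t=2:+1/144 = 1/144
3j²(5 2 3; 0 0 0) = Δ·Π!·Σ² = 10/231  (sign -1)
sum: t=0:+1/17280 = 1/17280
3j²(5 2 3; -1 -2 3) = Δ·Π!·Σ² = 1/2310  (sign +1)
combine: 4πI² = 385·10/231·1/2310 = 5/693
take √, sign -1: I = -0.02396147
No selection rule forces the value: the integral is nonzero (none).

-0.023961 (none)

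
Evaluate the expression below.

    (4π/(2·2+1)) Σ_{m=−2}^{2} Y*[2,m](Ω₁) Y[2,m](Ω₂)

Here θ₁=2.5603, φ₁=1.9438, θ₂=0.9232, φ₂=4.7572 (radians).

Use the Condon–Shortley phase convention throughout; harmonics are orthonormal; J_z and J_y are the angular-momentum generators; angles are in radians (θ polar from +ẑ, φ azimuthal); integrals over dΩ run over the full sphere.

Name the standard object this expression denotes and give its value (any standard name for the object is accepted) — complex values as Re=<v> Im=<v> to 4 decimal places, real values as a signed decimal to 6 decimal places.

This sum is the spherical-harmonic addition theorem: it equals the Legendre polynomial P_l(cos γ) of the angle γ between the two directions.
Term-by-term m-sum for l=2 (normalisation 4π/5 = 2.513274):
  term(m=-2) = 0.02267 + 0.01746j   from Y*(Ω₁)=-0.08553 - 0.07905j, Y(Ω₂)=-0.24471 + 0.02199j
  term(m=-1) = 0.12475 + 0.04248j   from Y*(Ω₁)=0.12920 - 0.33016j, Y(Ω₂)=0.01665 + 0.37132j
  term(m=+0) = 0.01000 + 0.00000j   from Y*(Ω₁)=0.34550 + 0.00000j, Y(Ω₂)=0.02896 + 0.00000j
  term(m=+1) = 0.12475 - 0.04248j   from Y*(Ω₁)=-0.12920 - 0.33016j, Y(Ω₂)=-0.01665 + 0.37132j
  term(m=+2) = 0.02267 - 0.01746j   from Y*(Ω₁)=-0.08553 + 0.07905j, Y(Ω₂)=-0.24471 - 0.02199j
Σ over m = 0.30483 - 0.00000j; ×(4π/5) → 0.76613 - 0.00000j. Real part: 0.766133

Legendre polynomial (addition theorem), +0.766133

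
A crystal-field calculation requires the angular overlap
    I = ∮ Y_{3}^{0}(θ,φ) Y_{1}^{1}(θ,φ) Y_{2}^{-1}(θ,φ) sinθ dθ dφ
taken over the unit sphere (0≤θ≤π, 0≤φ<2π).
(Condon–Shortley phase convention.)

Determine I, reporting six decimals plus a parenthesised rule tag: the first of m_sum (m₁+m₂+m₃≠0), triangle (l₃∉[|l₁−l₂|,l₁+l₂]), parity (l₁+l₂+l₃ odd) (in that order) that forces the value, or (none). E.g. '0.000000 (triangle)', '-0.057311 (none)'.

0.143048 (none)

Rules hold: Σm=0, L=6 even, 2≤2≤4.
N = 7·3·5 = 105
Δ = 2!·4!·0!/7! = 1/105
Racah Σ t=1..1: t=1:−1/4 = -1/4
⇒ 3j(3 1 2; 0 0 0)² = 3/35, sgn -1
Racah Σ t=2..2: t=2:+1/12 = 1/12
⇒ 3j(3 1 2; 0 1 -1)² = 1/35, sgn -1
4πI² = N·(3j₀)²·(3jₘ)² = 9/35
I = +1·√(0.257143/4π) = 0.14304817
No selection rule forces the value: the integral is nonzero (none).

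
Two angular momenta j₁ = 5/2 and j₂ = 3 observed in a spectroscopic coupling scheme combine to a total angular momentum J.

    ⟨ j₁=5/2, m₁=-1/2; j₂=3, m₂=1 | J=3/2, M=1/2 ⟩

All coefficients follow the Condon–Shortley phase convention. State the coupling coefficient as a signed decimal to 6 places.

-0.097590  (= −√(1/105))

√[4·4!1!2!/8! · 2!3!4!2!2!1!] = √(192/35)
  +(−1)^2/∏(2,2,1,2,0,0)! = 1/8  (running 1/8)
  +(−1)^3/∏(3,1,0,1,1,1)! = -1/6  (running -1/24)
⟨..|..⟩ = √(192/35)·(-1/24) = -0.097590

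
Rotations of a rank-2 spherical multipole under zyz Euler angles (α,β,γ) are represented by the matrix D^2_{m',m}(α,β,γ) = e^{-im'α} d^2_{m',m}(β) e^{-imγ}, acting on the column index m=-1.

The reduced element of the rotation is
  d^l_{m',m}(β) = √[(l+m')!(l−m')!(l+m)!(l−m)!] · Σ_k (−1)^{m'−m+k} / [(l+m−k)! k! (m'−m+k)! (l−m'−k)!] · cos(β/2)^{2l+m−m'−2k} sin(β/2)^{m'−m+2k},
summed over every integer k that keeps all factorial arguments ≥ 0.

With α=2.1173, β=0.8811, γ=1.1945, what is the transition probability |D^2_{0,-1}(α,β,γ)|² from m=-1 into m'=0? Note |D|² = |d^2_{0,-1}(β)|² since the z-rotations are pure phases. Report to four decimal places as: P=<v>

P=0.3614

D^2_{0,-1}(2.1173,0.8811,1.1945) = e^{-i·0·2.1173}·d^2_{0,-1}(0.8811)·e^{-i·-1·1.1945}. Compute d first:
c=cos(0.881100/2)=0.904517, s=sin(0.881100/2)=0.426437; N=√[2·2·1·6]=4.898979
k∈{0,1} keeps every argument non-negative
  k=0: (−1)^1·4.8990/(2)·0.9045^3·0.4264^1 = -0.773003
  k=1: (−1)^2·4.8990/(2)·0.9045^1·0.4264^3 = +0.171813
d^2_{0,-1}(0.8811) = -0.773003 +0.171813 = -0.601189
|D^2_{0,-1}|² = |d^2_{0,-1}(β)|² = (-0.601189)² = 0.361429 (the z-rotation phases have unit modulus)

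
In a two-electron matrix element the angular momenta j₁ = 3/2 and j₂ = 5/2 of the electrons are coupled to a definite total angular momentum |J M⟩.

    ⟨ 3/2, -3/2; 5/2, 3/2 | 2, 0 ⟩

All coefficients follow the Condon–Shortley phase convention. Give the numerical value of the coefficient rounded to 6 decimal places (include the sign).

+0.654654  (= +√(3/7))

√[5·2!1!3!/7! · 0!3!4!1!2!2!] = √(48/7)
  +(−1)^2/∏(2,0,1,2,0,1)! = 1/4  (running 1/4)
⟨..|..⟩ = √(48/7)·(1/4) = +0.654654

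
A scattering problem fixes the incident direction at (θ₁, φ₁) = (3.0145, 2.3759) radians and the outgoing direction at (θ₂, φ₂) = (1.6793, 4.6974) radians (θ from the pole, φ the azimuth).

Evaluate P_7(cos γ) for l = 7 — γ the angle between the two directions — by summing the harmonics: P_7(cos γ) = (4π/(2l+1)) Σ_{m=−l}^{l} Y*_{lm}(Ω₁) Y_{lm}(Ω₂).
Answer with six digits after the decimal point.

Expand P_7 via completeness: Σ_{m} conj(Y_{7,m}) at Ω₁ times Y_{7,m} at Ω₂ —
  m=-7: (-0.000000, -0.000000) × (0.050251, -0.477176) = (-0.000000, 0.000000)  (running Σ = (-0.000000, 0.000000))
  m=-6: (0.000001, -0.000008) × (0.194775, 0.017564) = (0.000000, -0.000001)  (running Σ = (0.000000, -0.000001))
  m=-5: (0.000109, -0.000090) × (0.022609, -0.301105) = (-0.000025, -0.000035)  (running Σ = (-0.000024, -0.000036))
  m=-4: (0.001834, 0.000145) × (0.220622, 0.013243) = (0.000403, 0.000056)  (running Σ = (0.000378, 0.000020))
  m=-3: (0.011446, 0.012886) × (0.010972, -0.243843) = (0.003268, -0.002650)  (running Σ = (0.003646, -0.002630))
  m=-2: (-0.004441, 0.112636) × (0.229792, 0.006891) = (-0.001797, 0.025852)  (running Σ = (0.001849, 0.023222))
  m=-1: (-0.334211, 0.321292) × (0.003316, -0.221219) = (0.069968, 0.074999)  (running Σ = (0.071817, 0.098222))
  m=0: (-0.858952, -0.000000) × (0.232194, 0.000000) = (-0.199443, -0.000000)  (running Σ = (-0.127626, 0.098222))
  m=1: (0.334211, 0.321292) × (-0.003316, -0.221219) = (0.069968, -0.074999)  (running Σ = (-0.057659, 0.023222))
  m=2: (-0.004441, -0.112636) × (0.229792, -0.006891) = (-0.001797, -0.025852)  (running Σ = (-0.059455, -0.002630))
  m=3: (-0.011446, 0.012886) × (-0.010972, -0.243843) = (0.003268, 0.002650)  (running Σ = (-0.056188, 0.000020))
  m=4: (0.001834, -0.000145) × (0.220622, -0.013243) = (0.000403, -0.000056)  (running Σ = (-0.055785, -0.000036))
  m=5: (-0.000109, -0.000090) × (-0.022609, -0.301105) = (-0.000025, 0.000035)  (running Σ = (-0.055810, -0.000001))
  m=6: (0.000001, 0.000008) × (0.194775, -0.017564) = (0.000000, 0.000001)  (running Σ = (-0.055809, 0.000000))
  m=7: (0.000000, -0.000000) × (-0.050251, -0.477176) = (-0.000000, -0.000000)  (running Σ = (-0.055809, -0.000000))
Total Σ_m = (-0.055809, -0.000000). Multiply by 0.837758: (-0.046755, -0.000000). P_7(cos γ) = -0.046755

-0.046755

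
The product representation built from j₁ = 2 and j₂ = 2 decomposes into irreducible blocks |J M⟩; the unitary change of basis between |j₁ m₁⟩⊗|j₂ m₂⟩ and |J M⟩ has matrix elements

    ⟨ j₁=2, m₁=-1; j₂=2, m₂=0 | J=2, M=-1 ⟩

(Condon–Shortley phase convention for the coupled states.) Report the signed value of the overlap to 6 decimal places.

−√(1/14) ≈ -0.267261

√[5·2!2!2!/7! · 1!3!2!2!1!3!] = √(8/7)
  +(−1)^1/∏(1,1,2,1,0,1)! = -1/2  (running -1/2)
  +(−1)^2/∏(2,0,1,0,1,2)! = 1/4  (running -1/4)
⟨..|..⟩ = √(8/7)·(-1/4) = -0.267261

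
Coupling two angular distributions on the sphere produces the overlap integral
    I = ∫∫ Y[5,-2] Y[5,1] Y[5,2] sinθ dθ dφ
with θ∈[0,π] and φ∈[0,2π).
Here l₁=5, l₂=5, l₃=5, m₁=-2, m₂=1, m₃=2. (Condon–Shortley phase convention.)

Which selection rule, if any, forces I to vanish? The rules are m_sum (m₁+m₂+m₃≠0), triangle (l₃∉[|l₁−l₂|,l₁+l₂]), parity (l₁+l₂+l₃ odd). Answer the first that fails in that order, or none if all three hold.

azimuthal sum: -2 + 1 + 2 = 1  ✗
0 ≤ 5 ≤ 10 (triangle on l)
L = 5 + 5 + 5 = 15 (odd)

m_sum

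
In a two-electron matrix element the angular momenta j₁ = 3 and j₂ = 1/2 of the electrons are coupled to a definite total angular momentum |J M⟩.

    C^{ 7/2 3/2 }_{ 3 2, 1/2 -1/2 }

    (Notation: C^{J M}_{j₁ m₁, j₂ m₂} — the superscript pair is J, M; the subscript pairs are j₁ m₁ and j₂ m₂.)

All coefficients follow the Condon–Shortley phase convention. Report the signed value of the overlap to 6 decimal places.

+0.534522  (= +√(2/7))

triangle: 0!×6!×1!/8! = 720/40320
(j±m)!: 5!×1!×0!×1!×5!×2! = 28800
prefactor² = (2J+1)×Δ×N² = 28800/7
  k=0: +1/(0!×0!×1!×0!×5!×1!) = 1/120
Σ = 1/120  ⇒  CG² = 28800/7×(1/120)² = 2/7
CG = +√(2/7) = +0.534522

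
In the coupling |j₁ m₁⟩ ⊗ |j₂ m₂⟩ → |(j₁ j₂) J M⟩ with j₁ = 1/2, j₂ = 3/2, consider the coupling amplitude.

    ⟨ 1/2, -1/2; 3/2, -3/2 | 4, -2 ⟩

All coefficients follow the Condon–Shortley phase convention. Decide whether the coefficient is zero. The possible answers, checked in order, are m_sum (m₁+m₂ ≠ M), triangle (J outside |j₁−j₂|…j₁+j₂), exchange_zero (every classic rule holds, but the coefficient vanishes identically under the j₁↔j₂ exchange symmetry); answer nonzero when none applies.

m-sum: m₁+m₂ = -1/2+(-3/2) = -2, M = -2  ✓
triangle: need |j₁−j₂| ≤ J ≤ j₁+j₂, i.e. J ∈ [1, 2]; J = 4 is outside ✗ ⇒ coefficient is 0

triangle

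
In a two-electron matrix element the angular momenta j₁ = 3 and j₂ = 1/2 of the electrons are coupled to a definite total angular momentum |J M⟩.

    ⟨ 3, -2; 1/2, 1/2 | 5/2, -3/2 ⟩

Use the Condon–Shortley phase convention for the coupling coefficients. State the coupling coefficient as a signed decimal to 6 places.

−√(5/7) ≈ -0.845154

triangle: 1!*5!*0!/7! = 120/5040
(j±m)!: 1!*5!*1!*0!*1!*4! = 2880
prefactor² = (2J+1)*Δ*N² = 2880/7
  k=1: −1/(1!*0!*4!*0!*1!*0!) = -1/24
Σ = -1/24  ⇒  CG² = 2880/7*(-1/24)² = 5/7
CG = −√(5/7) = -0.845154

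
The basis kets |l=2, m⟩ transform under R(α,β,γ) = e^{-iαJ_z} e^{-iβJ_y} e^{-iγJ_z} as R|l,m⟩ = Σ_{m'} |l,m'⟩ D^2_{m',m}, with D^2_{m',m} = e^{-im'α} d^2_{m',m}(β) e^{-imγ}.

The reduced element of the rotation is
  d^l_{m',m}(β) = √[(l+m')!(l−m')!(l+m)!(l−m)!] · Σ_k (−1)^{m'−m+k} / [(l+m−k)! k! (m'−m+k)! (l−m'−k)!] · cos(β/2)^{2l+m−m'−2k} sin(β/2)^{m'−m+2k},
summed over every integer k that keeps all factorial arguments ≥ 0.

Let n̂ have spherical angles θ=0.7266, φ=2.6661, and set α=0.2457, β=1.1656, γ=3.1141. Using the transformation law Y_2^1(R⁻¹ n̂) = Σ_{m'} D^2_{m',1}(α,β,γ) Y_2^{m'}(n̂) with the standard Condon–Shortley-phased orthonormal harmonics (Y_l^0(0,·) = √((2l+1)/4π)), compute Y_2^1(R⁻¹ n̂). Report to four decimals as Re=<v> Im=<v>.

Need the full column D^2_{m',1} for m'=−2..2 at α=0.2457, β=1.1656, γ=3.1141.
cos(β/2)=0.834925, sin(β/2)=0.550364
d^2_{-2,1}: single k=3 term ⇒ +0.278373;  D = -0.241730-0.138050i
d^2_{-1,1}: k∈[2..3] ⇒ +0.633455 -0.091749 = +0.541707;  D = -0.521617-0.146156i
d^2_{0,1}: k∈[1..2] ⇒ +0.784635 -0.340936 = +0.443699;  D = -0.443532-0.012197i
d^2_{1,1}: k∈[0..1] ⇒ +0.485948 -0.633455 = -0.147507;  D = +0.144010-0.031932i
d^2_{2,1}: single k=0 term ⇒ -0.640652;  D = +0.572942-0.286657i
Y_2^{m'}(θ=0.7266,φ=2.6661) and Σ D·Y over m':
  (-0.2417-0.1381i)·(+0.0990+0.1388i)  (-0.5216-0.1462i)·(-0.3411-0.1756i)  (-0.4435-0.0122i)·(+0.2132+0.0000i)  (+0.1440-0.0319i)·(+0.3411-0.1756i)  (+0.5729-0.2867i)·(+0.0990-0.1388i)
Y_2^1(R⁻¹ n̂) = +0.113356-0.052441i

Re=0.1134 Im=-0.0524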